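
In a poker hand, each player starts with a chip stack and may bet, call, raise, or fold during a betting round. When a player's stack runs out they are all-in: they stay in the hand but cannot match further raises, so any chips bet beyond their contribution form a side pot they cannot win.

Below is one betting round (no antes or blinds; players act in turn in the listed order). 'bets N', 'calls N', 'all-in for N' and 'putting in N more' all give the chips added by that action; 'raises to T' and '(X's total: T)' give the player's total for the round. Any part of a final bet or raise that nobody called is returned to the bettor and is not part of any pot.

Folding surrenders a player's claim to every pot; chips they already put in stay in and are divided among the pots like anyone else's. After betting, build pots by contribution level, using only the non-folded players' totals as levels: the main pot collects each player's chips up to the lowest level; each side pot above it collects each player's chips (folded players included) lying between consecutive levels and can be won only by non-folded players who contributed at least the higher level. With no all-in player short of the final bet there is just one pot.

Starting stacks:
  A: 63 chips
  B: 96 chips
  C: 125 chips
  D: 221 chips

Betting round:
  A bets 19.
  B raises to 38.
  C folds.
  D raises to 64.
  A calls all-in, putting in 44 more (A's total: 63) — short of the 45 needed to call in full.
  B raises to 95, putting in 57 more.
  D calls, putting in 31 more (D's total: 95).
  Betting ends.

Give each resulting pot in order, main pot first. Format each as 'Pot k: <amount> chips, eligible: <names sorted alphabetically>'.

Contributions: A=63, B=95, D=95
Folded: C
Pot levels (distinct totals of non-folded players): 63, 95
Layer 1-63: 63 each from A, B, D = 63*3 = 189 chips; eligible A, B, D
Layer 64-95: 32 each from B, D = 32*2 = 64 chips; eligible B, D

Pot 1: 189 chips, eligible: A, B, D
Pot 2: 64 chips, eligible: B, D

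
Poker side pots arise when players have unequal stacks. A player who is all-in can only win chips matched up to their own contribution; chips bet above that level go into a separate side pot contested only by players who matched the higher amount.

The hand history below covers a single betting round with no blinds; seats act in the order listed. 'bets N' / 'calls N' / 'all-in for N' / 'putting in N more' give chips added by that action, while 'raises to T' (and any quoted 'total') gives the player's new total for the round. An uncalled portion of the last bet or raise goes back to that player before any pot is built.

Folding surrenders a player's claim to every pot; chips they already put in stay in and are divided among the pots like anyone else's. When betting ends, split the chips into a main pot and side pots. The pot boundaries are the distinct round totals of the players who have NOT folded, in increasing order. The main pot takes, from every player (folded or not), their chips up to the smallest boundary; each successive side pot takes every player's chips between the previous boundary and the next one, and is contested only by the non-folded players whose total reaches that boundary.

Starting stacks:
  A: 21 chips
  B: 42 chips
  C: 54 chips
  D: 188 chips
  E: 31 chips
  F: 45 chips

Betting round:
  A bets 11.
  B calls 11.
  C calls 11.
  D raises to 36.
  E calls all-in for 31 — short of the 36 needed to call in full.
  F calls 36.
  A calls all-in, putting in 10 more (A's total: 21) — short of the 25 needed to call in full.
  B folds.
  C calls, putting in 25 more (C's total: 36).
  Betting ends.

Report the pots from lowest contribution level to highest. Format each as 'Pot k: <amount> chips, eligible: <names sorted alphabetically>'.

Contributions: A=21, B=11, C=36, D=36, E=31, F=36
Folded: B
Pot levels (distinct totals of non-folded players): 21, 31, 36
Layer 1-21: A 21 + B 11 + C 21 + D 21 + E 21 + F 21 = 116 chips; eligible A, C, D, E, F
Layer 22-31: 10 each from C, D, E, F = 10*4 = 40 chips; eligible C, D, E, F
Layer 32-36: 5 each from C, D, F = 5*3 = 15 chips; eligible C, D, F

Pot 1: 116 chips, eligible: A, C, D, E, F
Pot 2: 40 chips, eligible: C, D, E, F
Pot 3: 15 chips, eligible: C, D, F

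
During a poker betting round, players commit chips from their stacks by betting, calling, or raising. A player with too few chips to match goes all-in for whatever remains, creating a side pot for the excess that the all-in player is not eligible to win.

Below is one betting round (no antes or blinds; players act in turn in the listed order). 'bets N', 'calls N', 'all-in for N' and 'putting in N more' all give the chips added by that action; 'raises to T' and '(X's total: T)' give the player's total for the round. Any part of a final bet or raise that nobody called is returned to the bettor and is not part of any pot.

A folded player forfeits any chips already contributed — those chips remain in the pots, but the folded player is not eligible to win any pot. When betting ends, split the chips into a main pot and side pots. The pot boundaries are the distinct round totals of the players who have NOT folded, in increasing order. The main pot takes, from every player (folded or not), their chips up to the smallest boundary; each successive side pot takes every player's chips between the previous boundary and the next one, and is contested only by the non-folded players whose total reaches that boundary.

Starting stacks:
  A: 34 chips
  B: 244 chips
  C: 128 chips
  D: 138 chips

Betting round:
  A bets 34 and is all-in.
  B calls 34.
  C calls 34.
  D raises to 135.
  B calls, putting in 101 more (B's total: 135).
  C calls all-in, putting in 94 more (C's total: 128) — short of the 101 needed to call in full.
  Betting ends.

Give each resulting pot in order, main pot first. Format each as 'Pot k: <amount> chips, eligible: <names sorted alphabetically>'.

Pot 1: 136 chips, eligible: A, B, C, D
Pot 2: 282 chips, eligible: B, C, D
Pot 3: 14 chips, eligible: B, D

Derivation:
Contributions: A=34, B=135, C=128, D=135
Pot levels (distinct totals of non-folded players): 34, 128, 135
Layer 1-34: 34 each from A, B, C, D = 34*4 = 136 chips; eligible A, B, C, D
Layer 35-128: 94 each from B, C, D = 94*3 = 282 chips; eligible B, C, D
Layer 129-135: 7 each from B, D = 7*2 = 14 chips; eligible B, D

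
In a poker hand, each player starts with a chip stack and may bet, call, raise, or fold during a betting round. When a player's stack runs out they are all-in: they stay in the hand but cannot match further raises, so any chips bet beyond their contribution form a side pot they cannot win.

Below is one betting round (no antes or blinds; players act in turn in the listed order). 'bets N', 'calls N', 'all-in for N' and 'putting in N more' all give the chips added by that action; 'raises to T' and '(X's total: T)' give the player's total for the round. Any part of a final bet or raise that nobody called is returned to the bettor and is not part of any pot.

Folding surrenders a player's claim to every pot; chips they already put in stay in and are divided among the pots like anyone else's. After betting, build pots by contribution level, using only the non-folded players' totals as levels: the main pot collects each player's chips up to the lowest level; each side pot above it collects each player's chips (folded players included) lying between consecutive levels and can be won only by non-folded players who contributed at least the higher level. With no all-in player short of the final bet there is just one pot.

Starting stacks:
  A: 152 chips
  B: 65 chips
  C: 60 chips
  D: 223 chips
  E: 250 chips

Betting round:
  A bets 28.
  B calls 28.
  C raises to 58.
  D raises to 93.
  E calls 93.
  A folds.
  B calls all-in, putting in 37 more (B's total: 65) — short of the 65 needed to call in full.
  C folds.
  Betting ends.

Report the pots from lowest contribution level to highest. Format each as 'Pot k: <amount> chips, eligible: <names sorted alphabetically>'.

Contributions: A=28, B=65, C=58, D=93, E=93
Folded: A, C
Pot levels (distinct totals of non-folded players): 65, 93
Layer 1-65: A 28 + B 65 + C 58 + D 65 + E 65 = 281 chips; eligible B, D, E
Layer 66-93: 28 each from D, E = 28*2 = 56 chips; eligible D, E

Pot 1: 281 chips, eligible: B, D, E
Pot 2: 56 chips, eligible: D, E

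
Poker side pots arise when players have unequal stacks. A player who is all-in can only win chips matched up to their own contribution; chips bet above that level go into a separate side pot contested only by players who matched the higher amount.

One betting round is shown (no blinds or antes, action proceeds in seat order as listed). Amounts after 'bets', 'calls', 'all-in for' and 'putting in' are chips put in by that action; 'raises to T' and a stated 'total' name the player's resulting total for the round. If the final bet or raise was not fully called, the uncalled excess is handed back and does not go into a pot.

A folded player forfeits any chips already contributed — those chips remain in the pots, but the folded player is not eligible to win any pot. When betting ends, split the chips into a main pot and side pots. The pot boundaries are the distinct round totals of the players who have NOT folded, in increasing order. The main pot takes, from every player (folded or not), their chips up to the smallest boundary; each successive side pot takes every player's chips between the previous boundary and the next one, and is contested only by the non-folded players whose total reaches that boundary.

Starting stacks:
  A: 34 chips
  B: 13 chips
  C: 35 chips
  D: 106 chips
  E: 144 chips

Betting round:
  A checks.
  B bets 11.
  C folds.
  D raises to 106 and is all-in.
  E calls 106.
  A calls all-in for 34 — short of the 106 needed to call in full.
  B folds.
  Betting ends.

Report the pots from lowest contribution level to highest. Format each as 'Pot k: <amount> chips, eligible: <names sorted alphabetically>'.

Pot 1: 113 chips, eligible: A, D, E
Pot 2: 144 chips, eligible: D, E

Derivation:
Contributions: A=34, B=11, D=106, E=106
Folded: B, C
Pot levels (distinct totals of non-folded players): 34, 106
Layer 1-34: A 34 + B 11 + D 34 + E 34 = 113 chips; eligible A, D, E
Layer 35-106: 72 each from D, E = 72*2 = 144 chips; eligible D, E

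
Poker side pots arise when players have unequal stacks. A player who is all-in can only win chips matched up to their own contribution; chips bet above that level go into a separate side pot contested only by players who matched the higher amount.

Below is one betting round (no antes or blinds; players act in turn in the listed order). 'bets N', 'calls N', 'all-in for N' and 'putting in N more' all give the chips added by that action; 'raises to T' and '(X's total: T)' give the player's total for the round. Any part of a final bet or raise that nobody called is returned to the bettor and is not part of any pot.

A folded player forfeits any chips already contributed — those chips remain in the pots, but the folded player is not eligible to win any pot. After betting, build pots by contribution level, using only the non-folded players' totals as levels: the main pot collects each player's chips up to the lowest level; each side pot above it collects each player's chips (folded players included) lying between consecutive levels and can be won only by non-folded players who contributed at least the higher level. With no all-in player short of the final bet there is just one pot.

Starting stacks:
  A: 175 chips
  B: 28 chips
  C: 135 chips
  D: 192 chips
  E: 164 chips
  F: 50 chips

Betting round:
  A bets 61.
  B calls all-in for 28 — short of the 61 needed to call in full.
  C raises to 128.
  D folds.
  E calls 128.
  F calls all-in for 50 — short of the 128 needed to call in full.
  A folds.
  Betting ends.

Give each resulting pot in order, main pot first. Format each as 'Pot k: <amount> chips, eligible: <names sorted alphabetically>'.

Contributions: A=61, B=28, C=128, E=128, F=50
Folded: A, D
Pot levels (distinct totals of non-folded players): 28, 50, 128
Layer 1-28: 28 each from A, B, C, E, F = 28*5 = 140 chips; eligible B, C, E, F
Layer 29-50: 22 each from A, C, E, F = 22*4 = 88 chips; eligible C, E, F
Layer 51-128: A 11 + C 78 + E 78 = 167 chips; eligible C, E

Pot 1: 140 chips, eligible: B, C, E, F
Pot 2: 88 chips, eligible: C, E, F
Pot 3: 167 chips, eligible: C, E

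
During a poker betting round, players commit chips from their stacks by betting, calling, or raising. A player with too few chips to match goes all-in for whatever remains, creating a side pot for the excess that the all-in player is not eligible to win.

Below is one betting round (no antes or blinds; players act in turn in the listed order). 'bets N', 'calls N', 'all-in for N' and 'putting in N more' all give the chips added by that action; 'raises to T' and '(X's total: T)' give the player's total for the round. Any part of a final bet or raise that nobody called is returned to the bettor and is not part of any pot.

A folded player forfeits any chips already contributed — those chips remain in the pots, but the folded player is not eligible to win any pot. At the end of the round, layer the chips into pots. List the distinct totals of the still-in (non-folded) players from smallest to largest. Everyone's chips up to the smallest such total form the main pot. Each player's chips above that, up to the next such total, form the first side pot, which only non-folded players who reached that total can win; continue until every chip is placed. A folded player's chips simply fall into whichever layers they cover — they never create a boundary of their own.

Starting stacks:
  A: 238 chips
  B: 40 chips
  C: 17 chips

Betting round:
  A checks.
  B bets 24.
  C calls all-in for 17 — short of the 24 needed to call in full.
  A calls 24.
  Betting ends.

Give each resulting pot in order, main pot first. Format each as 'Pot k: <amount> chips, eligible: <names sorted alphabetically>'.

Contributions: A=24, B=24, C=17
Pot levels (distinct totals of non-folded players): 17, 24
Layer 1-17: 17 each from A, B, C = 17*3 = 51 chips; eligible A, B, C
Layer 18-24: 7 each from A, B = 7*2 = 14 chips; eligible A, B

Pot 1: 51 chips, eligible: A, B, C
Pot 2: 14 chips, eligible: A, B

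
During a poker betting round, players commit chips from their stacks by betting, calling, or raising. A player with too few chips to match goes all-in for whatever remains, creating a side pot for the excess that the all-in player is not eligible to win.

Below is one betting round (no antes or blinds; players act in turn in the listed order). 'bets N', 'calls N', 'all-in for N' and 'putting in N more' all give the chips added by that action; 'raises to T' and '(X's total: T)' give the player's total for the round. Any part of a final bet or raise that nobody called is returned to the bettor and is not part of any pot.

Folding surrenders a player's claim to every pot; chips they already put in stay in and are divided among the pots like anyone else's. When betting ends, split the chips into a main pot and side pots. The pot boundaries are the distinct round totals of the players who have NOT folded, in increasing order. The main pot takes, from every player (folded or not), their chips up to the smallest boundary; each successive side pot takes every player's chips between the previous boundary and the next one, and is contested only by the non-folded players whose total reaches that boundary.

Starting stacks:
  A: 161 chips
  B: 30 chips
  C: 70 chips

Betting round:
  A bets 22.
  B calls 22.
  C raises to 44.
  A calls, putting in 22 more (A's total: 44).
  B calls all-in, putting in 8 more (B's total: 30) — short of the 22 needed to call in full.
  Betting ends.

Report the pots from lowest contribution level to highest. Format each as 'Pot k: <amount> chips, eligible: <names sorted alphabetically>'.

Contributions: A=44, B=30, C=44
Pot levels (distinct totals of non-folded players): 30, 44
Layer 1-30: 30 each from A, B, C = 30*3 = 90 chips; eligible A, B, C
Layer 31-44: 14 each from A, C = 14*2 = 28 chips; eligible A, C

Pot 1: 90 chips, eligible: A, B, C
Pot 2: 28 chips, eligible: A, C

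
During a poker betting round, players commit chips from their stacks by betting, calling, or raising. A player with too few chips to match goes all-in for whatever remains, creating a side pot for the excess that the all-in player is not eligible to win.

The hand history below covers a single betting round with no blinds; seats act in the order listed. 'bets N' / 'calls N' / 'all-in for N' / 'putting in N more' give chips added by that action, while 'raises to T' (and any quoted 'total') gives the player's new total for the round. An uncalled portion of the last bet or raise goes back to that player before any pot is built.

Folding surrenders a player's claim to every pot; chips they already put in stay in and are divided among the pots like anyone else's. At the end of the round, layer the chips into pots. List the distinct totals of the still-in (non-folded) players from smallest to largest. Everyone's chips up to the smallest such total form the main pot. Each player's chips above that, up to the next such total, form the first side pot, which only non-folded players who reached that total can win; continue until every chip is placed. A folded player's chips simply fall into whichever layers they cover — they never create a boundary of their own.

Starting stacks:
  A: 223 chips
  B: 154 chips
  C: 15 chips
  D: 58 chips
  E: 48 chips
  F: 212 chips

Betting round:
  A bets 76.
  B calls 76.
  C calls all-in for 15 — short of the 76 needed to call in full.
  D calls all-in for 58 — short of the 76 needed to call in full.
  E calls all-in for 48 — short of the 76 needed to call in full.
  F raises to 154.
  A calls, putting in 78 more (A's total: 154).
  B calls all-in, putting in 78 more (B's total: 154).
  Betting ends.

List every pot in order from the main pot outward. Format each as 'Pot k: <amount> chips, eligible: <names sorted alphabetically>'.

Pot 1: 90 chips, eligible: A, B, C, D, E, F
Pot 2: 165 chips, eligible: A, B, D, E, F
Pot 3: 40 chips, eligible: A, B, D, F
Pot 4: 288 chips, eligible: A, B, F

Derivation:
Contributions: A=154, B=154, C=15, D=58, E=48, F=154
Pot levels (distinct totals of non-folded players): 15, 48, 58, 154
Layer 1-15: 15 each from A, B, C, D, E, F = 15*6 = 90 chips; eligible A, B, C, D, E, F
Layer 16-48: 33 each from A, B, D, E, F = 33*5 = 165 chips; eligible A, B, D, E, F
Layer 49-58: 10 each from A, B, D, F = 10*4 = 40 chips; eligible A, B, D, F
Layer 59-154: 96 each from A, B, F = 96*3 = 288 chips; eligible A, B, F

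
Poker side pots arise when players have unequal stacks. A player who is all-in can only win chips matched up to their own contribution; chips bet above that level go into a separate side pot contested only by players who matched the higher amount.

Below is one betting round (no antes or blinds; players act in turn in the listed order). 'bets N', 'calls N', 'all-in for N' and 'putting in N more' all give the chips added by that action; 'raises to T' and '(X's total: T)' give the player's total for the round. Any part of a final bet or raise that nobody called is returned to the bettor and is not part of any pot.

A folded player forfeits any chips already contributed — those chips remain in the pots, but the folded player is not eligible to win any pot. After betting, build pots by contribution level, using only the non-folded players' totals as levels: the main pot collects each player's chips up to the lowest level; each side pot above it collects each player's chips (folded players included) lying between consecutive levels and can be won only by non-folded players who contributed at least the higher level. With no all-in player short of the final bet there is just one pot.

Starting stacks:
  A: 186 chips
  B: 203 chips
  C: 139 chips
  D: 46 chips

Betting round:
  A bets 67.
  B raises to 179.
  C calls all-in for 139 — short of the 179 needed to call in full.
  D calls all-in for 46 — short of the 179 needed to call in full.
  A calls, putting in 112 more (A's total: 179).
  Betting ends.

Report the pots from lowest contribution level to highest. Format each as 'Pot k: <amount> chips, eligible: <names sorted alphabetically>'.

Pot 1: 184 chips, eligible: A, B, C, D
Pot 2: 279 chips, eligible: A, B, C
Pot 3: 80 chips, eligible: A, B

Derivation:
Contributions: A=179, B=179, C=139, D=46
Pot levels (distinct totals of non-folded players): 46, 139, 179
Layer 1-46: 46 each from A, B, C, D = 46*4 = 184 chips; eligible A, B, C, D
Layer 47-139: 93 each from A, B, C = 93*3 = 279 chips; eligible A, B, C
Layer 140-179: 40 each from A, B = 40*2 = 80 chips; eligible A, B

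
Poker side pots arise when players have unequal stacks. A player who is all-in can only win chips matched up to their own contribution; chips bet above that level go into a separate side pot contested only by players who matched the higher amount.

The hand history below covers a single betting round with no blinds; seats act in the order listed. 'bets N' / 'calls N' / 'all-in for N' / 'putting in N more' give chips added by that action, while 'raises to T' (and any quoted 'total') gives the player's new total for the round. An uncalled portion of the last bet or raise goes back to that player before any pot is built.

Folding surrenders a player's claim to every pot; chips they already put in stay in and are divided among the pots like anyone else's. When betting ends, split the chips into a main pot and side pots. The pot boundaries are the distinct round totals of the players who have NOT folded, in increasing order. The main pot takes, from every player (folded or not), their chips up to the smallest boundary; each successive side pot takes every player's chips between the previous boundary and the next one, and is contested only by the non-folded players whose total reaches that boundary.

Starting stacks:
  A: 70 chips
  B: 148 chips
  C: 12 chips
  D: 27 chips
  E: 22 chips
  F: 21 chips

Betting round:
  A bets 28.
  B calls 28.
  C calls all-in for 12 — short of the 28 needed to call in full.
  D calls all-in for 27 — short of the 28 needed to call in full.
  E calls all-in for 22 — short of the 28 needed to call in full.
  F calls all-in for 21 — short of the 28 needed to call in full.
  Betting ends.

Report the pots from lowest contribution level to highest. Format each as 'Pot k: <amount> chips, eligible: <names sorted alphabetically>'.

Contributions: A=28, B=28, C=12, D=27, E=22, F=21
Pot levels (distinct totals of non-folded players): 12, 21, 22, 27, 28
Layer 1-12: 12 each from A, B, C, D, E, F = 12*6 = 72 chips; eligible A, B, C, D, E, F
Layer 13-21: 9 each from A, B, D, E, F = 9*5 = 45 chips; eligible A, B, D, E, F
Layer 22-22: 1 each from A, B, D, E = 1*4 = 4 chips; eligible A, B, D, E
Layer 23-27: 5 each from A, B, D = 5*3 = 15 chips; eligible A, B, D
Layer 28-28: 1 each from A, B = 1*2 = 2 chips; eligible A, B

Pot 1: 72 chips, eligible: A, B, C, D, E, F
Pot 2: 45 chips, eligible: A, B, D, E, F
Pot 3: 4 chips, eligible: A, B, D, E
Pot 4: 15 chips, eligible: A, B, D
Pot 5: 2 chips, eligible: A, B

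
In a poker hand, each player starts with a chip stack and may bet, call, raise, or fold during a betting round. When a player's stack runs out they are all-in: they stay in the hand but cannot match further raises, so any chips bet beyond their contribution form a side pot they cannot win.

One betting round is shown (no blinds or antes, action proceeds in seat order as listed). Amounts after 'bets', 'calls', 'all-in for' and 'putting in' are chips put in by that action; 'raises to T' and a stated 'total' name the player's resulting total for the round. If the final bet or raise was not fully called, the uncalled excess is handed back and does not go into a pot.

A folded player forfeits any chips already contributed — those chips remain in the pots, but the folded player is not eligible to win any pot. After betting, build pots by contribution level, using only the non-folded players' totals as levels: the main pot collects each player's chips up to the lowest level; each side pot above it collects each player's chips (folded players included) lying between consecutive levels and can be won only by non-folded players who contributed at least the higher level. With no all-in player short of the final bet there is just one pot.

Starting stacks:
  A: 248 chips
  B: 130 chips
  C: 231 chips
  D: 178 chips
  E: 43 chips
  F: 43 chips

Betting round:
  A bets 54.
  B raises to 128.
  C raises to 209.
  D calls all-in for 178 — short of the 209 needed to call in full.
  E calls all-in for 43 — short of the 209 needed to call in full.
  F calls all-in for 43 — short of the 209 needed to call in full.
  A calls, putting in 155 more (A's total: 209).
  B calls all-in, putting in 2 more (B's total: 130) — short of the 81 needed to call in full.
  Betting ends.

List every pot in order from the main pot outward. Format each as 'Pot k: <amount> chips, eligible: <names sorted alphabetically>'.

Contributions: A=209, B=130, C=209, D=178, E=43, F=43
Pot levels (distinct totals of non-folded players): 43, 130, 178, 209
Layer 1-43: 43 each from A, B, C, D, E, F = 43*6 = 258 chips; eligible A, B, C, D, E, F
Layer 44-130: 87 each from A, B, C, D = 87*4 = 348 chips; eligible A, B, C, D
Layer 131-178: 48 each from A, C, D = 48*3 = 144 chips; eligible A, C, D
Layer 179-209: 31 each from A, C = 31*2 = 62 chips; eligible A, C

Pot 1: 258 chips, eligible: A, B, C, D, E, F
Pot 2: 348 chips, eligible: A, B, C, D
Pot 3: 144 chips, eligible: A, C, D
Pot 4: 62 chips, eligible: A, C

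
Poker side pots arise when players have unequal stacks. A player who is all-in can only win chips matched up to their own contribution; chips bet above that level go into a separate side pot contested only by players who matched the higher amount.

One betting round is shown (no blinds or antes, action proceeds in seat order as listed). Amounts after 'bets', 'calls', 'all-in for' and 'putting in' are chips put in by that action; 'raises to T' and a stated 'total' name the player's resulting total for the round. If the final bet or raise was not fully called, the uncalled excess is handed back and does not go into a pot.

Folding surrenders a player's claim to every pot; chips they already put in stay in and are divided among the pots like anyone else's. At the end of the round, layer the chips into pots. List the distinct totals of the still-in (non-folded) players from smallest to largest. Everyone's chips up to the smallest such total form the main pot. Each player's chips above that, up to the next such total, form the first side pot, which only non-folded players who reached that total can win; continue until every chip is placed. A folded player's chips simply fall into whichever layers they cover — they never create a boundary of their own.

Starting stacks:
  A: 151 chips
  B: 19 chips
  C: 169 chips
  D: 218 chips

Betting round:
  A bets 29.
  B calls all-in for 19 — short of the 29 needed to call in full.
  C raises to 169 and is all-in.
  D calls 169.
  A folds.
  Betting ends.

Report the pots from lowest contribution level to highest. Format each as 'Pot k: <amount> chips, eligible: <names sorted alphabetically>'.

Contributions: A=29, B=19, C=169, D=169
Folded: A
Pot levels (distinct totals of non-folded players): 19, 169
Layer 1-19: 19 each from A, B, C, D = 19*4 = 76 chips; eligible B, C, D
Layer 20-169: A 10 + C 150 + D 150 = 310 chips; eligible C, D

Pot 1: 76 chips, eligible: B, C, D
Pot 2: 310 chips, eligible: C, D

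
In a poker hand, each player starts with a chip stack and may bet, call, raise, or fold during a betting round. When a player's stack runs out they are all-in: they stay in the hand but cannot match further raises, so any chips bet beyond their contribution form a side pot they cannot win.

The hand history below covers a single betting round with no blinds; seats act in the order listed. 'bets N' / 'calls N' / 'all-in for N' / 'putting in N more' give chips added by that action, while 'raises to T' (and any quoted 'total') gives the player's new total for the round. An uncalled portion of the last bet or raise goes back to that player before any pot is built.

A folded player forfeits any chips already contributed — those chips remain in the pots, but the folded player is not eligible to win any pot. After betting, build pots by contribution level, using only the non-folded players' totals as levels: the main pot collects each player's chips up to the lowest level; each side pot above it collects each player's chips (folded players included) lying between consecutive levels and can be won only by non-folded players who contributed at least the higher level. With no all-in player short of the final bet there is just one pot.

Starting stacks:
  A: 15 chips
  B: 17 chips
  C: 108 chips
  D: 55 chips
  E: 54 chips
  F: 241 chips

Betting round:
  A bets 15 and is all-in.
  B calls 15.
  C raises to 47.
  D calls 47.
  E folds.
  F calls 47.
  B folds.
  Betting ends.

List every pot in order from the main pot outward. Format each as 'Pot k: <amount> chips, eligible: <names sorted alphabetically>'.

Pot 1: 75 chips, eligible: A, C, D, F
Pot 2: 96 chips, eligible: C, D, F

Derivation:
Contributions: A=15, B=15, C=47, D=47, F=47
Folded: B, E
Pot levels (distinct totals of non-folded players): 15, 47
Layer 1-15: 15 each from A, B, C, D, F = 15*5 = 75 chips; eligible A, C, D, F
Layer 16-47: 32 each from C, D, F = 32*3 = 96 chips; eligible C, D, F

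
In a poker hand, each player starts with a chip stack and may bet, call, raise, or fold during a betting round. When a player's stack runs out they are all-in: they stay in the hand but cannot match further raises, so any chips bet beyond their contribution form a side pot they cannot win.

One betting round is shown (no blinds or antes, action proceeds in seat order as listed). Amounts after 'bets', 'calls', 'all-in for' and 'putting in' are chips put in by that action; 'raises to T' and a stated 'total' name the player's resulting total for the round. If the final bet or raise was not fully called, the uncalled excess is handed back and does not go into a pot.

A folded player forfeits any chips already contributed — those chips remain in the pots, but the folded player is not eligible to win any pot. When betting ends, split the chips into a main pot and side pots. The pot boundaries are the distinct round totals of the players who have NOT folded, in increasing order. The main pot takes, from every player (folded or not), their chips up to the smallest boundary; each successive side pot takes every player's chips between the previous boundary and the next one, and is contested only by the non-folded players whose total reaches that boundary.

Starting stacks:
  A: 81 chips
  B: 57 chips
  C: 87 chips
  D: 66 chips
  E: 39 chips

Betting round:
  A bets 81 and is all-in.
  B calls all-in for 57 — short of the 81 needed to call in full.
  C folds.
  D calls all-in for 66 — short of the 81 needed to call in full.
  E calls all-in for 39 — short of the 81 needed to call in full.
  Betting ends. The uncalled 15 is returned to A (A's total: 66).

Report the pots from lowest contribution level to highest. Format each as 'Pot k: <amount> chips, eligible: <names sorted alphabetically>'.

Pot 1: 156 chips, eligible: A, B, D, E
Pot 2: 54 chips, eligible: A, B, D
Pot 3: 18 chips, eligible: A, D

Derivation:
Contributions (after 15 returned to A): A=66, B=57, D=66, E=39
Folded: C
Pot levels (distinct totals of non-folded players): 39, 57, 66
Layer 1-39: 39 each from A, B, D, E = 39*4 = 156 chips; eligible A, B, D, E
Layer 40-57: 18 each from A, B, D = 18*3 = 54 chips; eligible A, B, D
Layer 58-66: 9 each from A, D = 9*2 = 18 chips; eligible A, D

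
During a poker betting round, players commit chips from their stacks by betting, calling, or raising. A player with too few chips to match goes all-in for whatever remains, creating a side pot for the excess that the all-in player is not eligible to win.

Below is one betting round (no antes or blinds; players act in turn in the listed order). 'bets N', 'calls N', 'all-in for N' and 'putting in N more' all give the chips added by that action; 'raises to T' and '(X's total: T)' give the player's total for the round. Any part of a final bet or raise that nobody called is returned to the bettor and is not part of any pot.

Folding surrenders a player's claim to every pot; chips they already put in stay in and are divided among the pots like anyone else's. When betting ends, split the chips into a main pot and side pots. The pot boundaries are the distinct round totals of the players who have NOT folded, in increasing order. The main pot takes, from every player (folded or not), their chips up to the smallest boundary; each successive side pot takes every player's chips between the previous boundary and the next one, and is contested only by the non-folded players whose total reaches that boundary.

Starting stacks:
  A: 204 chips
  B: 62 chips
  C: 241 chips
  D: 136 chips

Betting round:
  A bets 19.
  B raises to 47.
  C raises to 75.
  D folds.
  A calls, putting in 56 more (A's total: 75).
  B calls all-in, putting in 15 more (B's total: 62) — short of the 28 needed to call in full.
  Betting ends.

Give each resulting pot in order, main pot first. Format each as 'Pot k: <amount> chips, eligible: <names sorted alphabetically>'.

Contributions: A=75, B=62, C=75
Folded: D
Pot levels (distinct totals of non-folded players): 62, 75
Layer 1-62: 62 each from A, B, C = 62*3 = 186 chips; eligible A, B, C
Layer 63-75: 13 each from A, C = 13*2 = 26 chips; eligible A, C

Pot 1: 186 chips, eligible: A, B, C
Pot 2: 26 chips, eligible: A, C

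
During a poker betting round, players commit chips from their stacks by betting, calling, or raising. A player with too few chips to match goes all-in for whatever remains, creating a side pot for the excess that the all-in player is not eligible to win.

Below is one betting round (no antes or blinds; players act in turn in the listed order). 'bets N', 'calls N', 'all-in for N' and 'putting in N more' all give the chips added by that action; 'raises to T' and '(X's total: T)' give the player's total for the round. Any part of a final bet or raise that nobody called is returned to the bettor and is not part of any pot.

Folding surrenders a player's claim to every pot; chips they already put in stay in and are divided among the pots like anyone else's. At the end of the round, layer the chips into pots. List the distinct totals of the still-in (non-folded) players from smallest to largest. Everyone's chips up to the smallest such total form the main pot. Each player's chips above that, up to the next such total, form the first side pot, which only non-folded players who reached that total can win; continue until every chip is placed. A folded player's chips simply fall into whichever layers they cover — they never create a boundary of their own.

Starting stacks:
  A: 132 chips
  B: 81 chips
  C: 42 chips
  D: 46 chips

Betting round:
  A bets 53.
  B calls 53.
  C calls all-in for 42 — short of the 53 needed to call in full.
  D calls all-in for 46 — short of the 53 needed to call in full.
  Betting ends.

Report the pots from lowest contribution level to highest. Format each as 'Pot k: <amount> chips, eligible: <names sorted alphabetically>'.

Pot 1: 168 chips, eligible: A, B, C, D
Pot 2: 12 chips, eligible: A, B, D
Pot 3: 14 chips, eligible: A, B

Derivation:
Contributions: A=53, B=53, C=42, D=46
Pot levels (distinct totals of non-folded players): 42, 46, 53
Layer 1-42: 42 each from A, B, C, D = 42*4 = 168 chips; eligible A, B, C, D
Layer 43-46: 4 each from A, B, D = 4*3 = 12 chips; eligible A, B, D
Layer 47-53: 7 each from A, B = 7*2 = 14 chips; eligible A, B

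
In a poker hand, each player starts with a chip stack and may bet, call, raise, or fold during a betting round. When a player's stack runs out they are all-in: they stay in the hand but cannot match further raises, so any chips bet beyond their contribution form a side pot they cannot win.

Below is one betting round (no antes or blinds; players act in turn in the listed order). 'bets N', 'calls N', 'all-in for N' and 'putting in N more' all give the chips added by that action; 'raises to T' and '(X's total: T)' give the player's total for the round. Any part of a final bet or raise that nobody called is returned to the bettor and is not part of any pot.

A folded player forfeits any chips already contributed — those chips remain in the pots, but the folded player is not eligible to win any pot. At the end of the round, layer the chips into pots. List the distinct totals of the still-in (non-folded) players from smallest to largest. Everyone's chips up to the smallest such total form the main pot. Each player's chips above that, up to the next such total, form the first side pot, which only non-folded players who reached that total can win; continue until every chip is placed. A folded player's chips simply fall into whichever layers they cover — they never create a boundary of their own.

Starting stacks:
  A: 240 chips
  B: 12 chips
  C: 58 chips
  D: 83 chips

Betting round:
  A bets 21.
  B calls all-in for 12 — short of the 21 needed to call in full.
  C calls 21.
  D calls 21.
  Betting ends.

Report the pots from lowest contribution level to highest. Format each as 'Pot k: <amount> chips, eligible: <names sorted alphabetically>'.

Pot 1: 48 chips, eligible: A, B, C, D
Pot 2: 27 chips, eligible: A, C, D

Derivation:
Contributions: A=21, B=12, C=21, D=21
Pot levels (distinct totals of non-folded players): 12, 21
Layer 1-12: 12 each from A, B, C, D = 12*4 = 48 chips; eligible A, B, C, D
Layer 13-21: 9 each from A, C, D = 9*3 = 27 chips; eligible A, C, D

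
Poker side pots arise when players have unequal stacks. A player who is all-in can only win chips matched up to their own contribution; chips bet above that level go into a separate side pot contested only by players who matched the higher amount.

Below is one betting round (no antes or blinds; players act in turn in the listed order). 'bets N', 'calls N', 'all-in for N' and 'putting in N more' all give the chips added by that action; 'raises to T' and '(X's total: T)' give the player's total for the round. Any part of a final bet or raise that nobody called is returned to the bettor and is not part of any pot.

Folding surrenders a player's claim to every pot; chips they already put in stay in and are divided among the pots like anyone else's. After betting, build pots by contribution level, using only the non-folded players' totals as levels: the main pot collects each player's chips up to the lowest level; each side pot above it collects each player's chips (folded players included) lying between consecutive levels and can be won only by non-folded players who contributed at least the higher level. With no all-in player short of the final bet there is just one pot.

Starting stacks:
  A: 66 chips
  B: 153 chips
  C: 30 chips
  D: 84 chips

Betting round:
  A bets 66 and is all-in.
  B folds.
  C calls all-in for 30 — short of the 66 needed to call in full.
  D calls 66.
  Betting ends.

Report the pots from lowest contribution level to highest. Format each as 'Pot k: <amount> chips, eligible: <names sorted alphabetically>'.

Pot 1: 90 chips, eligible: A, C, D
Pot 2: 72 chips, eligible: A, D

Derivation:
Contributions: A=66, C=30, D=66
Folded: B
Pot levels (distinct totals of non-folded players): 30, 66
Layer 1-30: 30 each from A, C, D = 30*3 = 90 chips; eligible A, C, D
Layer 31-66: 36 each from A, D = 36*2 = 72 chips; eligible A, D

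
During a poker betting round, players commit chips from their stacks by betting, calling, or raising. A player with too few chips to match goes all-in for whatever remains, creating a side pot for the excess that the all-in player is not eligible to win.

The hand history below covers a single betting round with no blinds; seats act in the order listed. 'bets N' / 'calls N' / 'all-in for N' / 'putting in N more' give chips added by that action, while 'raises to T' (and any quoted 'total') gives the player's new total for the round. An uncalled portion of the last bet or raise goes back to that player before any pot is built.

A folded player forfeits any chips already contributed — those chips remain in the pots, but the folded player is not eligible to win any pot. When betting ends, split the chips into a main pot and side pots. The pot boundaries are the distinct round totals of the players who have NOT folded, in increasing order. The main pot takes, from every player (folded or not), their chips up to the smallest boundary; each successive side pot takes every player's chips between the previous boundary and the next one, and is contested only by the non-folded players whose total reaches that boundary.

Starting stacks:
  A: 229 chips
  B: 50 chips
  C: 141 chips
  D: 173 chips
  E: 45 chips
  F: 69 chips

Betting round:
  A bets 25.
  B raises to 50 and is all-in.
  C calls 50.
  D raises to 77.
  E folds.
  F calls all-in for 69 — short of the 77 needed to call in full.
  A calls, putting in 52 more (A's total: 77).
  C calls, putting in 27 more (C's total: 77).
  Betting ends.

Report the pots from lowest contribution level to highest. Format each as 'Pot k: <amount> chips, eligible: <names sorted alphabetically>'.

Contributions: A=77, B=50, C=77, D=77, F=69
Folded: E
Pot levels (distinct totals of non-folded players): 50, 69, 77
Layer 1-50: 50 each from A, B, C, D, F = 50*5 = 250 chips; eligible A, B, C, D, F
Layer 51-69: 19 each from A, C, D, F = 19*4 = 76 chips; eligible A, C, D, F
Layer 70-77: 8 each from A, C, D = 8*3 = 24 chips; eligible A, C, D

Pot 1: 250 chips, eligible: A, B, C, D, F
Pot 2: 76 chips, eligible: A, C, D, F
Pot 3: 24 chips, eligible: A, C, D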